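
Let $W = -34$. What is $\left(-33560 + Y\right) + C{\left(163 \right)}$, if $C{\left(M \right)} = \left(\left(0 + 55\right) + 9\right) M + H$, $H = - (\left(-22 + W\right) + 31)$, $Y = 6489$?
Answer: $-16614$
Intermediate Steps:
$H = 25$ ($H = - (\left(-22 - 34\right) + 31) = - (-56 + 31) = \left(-1\right) \left(-25\right) = 25$)
$C{\left(M \right)} = 25 + 64 M$ ($C{\left(M \right)} = \left(\left(0 + 55\right) + 9\right) M + 25 = \left(55 + 9\right) M + 25 = 64 M + 25 = 25 + 64 M$)
$\left(-33560 + Y\right) + C{\left(163 \right)} = \left(-33560 + 6489\right) + \left(25 + 64 \cdot 163\right) = -27071 + \left(25 + 10432\right) = -27071 + 10457 = -16614$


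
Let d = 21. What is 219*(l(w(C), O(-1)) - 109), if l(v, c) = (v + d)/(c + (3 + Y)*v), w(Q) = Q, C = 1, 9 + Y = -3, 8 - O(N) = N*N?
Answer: -26280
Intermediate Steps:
O(N) = 8 - N**2 (O(N) = 8 - N*N = 8 - N**2)
Y = -12 (Y = -9 - 3 = -12)
l(v, c) = (21 + v)/(c - 9*v) (l(v, c) = (v + 21)/(c + (3 - 12)*v) = (21 + v)/(c - 9*v))
219*(l(w(C), O(-1)) - 109) = 219*((21 + 1)/((8 - 1*(-1)**2) - 9*1) - 109) = 219*(22/((8 - 1*1) - 9) - 109) = 219*(22/((8 - 1) - 9) - 109) = 219*(22/(7 - 9) - 109) = 219*(22/(-2) - 109) = 219*(-1/2*22 - 109) = 219*(-11 - 109) = 219*(-120) = -26280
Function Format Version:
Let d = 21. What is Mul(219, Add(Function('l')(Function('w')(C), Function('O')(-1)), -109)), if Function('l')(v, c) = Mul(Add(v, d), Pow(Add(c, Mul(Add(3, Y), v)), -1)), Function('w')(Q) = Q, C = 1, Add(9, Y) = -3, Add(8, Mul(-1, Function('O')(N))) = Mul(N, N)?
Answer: -26280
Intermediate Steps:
Function('O')(N) = Add(8, Mul(-1, Pow(N, 2))) (Function('O')(N) = Add(8, Mul(-1, Mul(N, N))) = Add(8, Mul(-1, Pow(N, 2))))
Y = -12 (Y = Add(-9, -3) = -12)
Function('l')(v, c) = Mul(Pow(Add(c, Mul(-9, v)), -1), Add(21, v)) (Function('l')(v, c) = Mul(Add(v, 21), Pow(Add(c, Mul(Add(3, -12), v)), -1)) = Mul(Add(21, v), Pow(Add(c, Mul(-9, v)), -1)) = Mul(Pow(Add(c, Mul(-9, v)), -1), Add(21, v)))
Mul(219, Add(Function('l')(Function('w')(C), Function('O')(-1)), -109)) = Mul(219, Add(Mul(Pow(Add(Add(8, Mul(-1, Pow(-1, 2))), Mul(-9, 1)), -1), Add(21, 1)), -109)) = Mul(219, Add(Mul(Pow(Add(Add(8, Mul(-1, 1)), -9), -1), 22), -109)) = Mul(219, Add(Mul(Pow(Add(Add(8, -1), -9), -1), 22), -109)) = Mul(219, Add(Mul(Pow(Add(7, -9), -1), 22), -109)) = Mul(219, Add(Mul(Pow(-2, -1), 22), -109)) = Mul(219, Add(Mul(Rational(-1, 2), 22), -109)) = Mul(219, Add(-11, -109)) = Mul(219, -120) = -26280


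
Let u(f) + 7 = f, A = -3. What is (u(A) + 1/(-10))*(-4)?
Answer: 202/5 ≈ 40.400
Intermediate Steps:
u(f) = -7 + f
(u(A) + 1/(-10))*(-4) = ((-7 - 3) + 1/(-10))*(-4) = (-10 - ⅒)*(-4) = -101/10*(-4) = 202/5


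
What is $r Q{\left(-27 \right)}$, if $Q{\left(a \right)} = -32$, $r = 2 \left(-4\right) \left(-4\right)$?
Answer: $-1024$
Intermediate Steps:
$r = 32$ ($r = \left(-8\right) \left(-4\right) = 32$)
$r Q{\left(-27 \right)} = 32 \left(-32\right) = -1024$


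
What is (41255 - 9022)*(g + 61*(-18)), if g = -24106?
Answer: -812400532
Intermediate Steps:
(41255 - 9022)*(g + 61*(-18)) = (41255 - 9022)*(-24106 + 61*(-18)) = 32233*(-24106 - 1098) = 32233*(-25204) = -812400532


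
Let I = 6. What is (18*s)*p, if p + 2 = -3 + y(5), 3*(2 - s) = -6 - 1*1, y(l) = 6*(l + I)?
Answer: 4758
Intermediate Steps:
y(l) = 36 + 6*l (y(l) = 6*(l + 6) = 6*(6 + l) = 36 + 6*l)
s = 13/3 (s = 2 - (-6 - 1*1)/3 = 2 - (-6 - 1)/3 = 2 - 1/3*(-7) = 2 + 7/3 = 13/3 ≈ 4.3333)
p = 61 (p = -2 + (-3 + (36 + 6*5)) = -2 + (-3 + (36 + 30)) = -2 + (-3 + 66) = -2 + 63 = 61)
(18*s)*p = (18*(13/3))*61 = 78*61 = 4758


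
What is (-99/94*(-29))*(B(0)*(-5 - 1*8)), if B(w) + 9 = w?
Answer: 335907/94 ≈ 3573.5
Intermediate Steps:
B(w) = -9 + w
(-99/94*(-29))*(B(0)*(-5 - 1*8)) = (-99/94*(-29))*((-9 + 0)*(-5 - 1*8)) = (-99*1/94*(-29))*(-9*(-5 - 8)) = (-99/94*(-29))*(-9*(-13)) = (2871/94)*117 = 335907/94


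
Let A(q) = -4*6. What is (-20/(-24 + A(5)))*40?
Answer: 50/3 ≈ 16.667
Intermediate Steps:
A(q) = -24
(-20/(-24 + A(5)))*40 = (-20/(-24 - 24))*40 = (-20/(-48))*40 = -1/48*(-20)*40 = (5/12)*40 = 50/3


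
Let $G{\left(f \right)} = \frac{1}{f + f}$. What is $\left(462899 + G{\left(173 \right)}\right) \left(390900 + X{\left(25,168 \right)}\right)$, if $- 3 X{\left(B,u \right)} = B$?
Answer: $\frac{62606403507375}{346} \approx 1.8094 \cdot 10^{11}$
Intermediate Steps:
$X{\left(B,u \right)} = - \frac{B}{3}$
$G{\left(f \right)} = \frac{1}{2 f}$
$\left(462899 + G{\left(173 \right)}\right) \left(390900 + X{\left(25,168 \right)}\right) = \left(462899 + \frac{1}{2 \cdot 173}\right) \left(390900 - \frac{25}{3}\right) = \left(462899 + \frac{1}{2} \cdot \frac{1}{173}\right) \left(390900 - \frac{25}{3}\right) = \left(462899 + \frac{1}{346}\right) \frac{1172675}{3} = \frac{160163055}{346} \cdot \frac{1172675}{3} = \frac{62606403507375}{346}$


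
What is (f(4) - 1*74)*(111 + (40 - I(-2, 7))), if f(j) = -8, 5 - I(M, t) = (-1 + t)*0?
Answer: -11972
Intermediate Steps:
I(M, t) = 5 (I(M, t) = 5 - (-1 + t)*0 = 5 - 1*0 = 5 + 0 = 5)
(f(4) - 1*74)*(111 + (40 - I(-2, 7))) = (-8 - 1*74)*(111 + (40 - 1*5)) = (-8 - 74)*(111 + (40 - 5)) = -82*(111 + 35) = -82*146 = -11972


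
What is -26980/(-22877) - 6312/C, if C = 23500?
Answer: 122407594/134402375 ≈ 0.91076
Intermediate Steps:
-26980/(-22877) - 6312/C = -26980/(-22877) - 6312/23500 = -26980*(-1/22877) - 6312*1/23500 = 26980/22877 - 1578/5875 = 122407594/134402375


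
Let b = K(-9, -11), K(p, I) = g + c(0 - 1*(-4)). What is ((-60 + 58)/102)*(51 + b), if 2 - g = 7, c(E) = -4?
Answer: -14/17 ≈ -0.82353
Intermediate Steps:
g = -5 (g = 2 - 1*7 = 2 - 7 = -5)
K(p, I) = -9 (K(p, I) = -5 - 4 = -9)
b = -9
((-60 + 58)/102)*(51 + b) = ((-60 + 58)/102)*(51 - 9) = -2*1/102*42 = -1/51*42 = -14/17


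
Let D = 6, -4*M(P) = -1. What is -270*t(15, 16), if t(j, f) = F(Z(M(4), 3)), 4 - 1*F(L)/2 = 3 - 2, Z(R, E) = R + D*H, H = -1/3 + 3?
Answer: -1620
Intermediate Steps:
M(P) = ¼ (M(P) = -¼*(-1) = ¼)
H = 8/3 (H = -1*⅓ + 3 = -⅓ + 3 = 8/3 ≈ 2.6667)
Z(R, E) = 16 + R (Z(R, E) = R + 6*(8/3) = R + 16 = 16 + R)
F(L) = 6 (F(L) = 8 - 2*(3 - 2) = 8 - 2*1 = 8 - 2 = 6)
t(j, f) = 6
-270*t(15, 16) = -270*6 = -1620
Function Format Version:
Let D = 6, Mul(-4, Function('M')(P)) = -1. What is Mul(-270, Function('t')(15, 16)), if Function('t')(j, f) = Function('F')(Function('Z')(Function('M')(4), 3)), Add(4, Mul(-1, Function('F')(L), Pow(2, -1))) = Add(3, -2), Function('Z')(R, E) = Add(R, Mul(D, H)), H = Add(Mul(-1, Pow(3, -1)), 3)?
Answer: -1620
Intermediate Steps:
Function('M')(P) = Rational(1, 4) (Function('M')(P) = Mul(Rational(-1, 4), -1) = Rational(1, 4))
H = Rational(8, 3) (H = Add(Mul(-1, Rational(1, 3)), 3) = Add(Rational(-1, 3), 3) = Rational(8, 3) ≈ 2.6667)
Function('Z')(R, E) = Add(16, R) (Function('Z')(R, E) = Add(R, Mul(6, Rational(8, 3))) = Add(R, 16) = Add(16, R))
Function('F')(L) = 6 (Function('F')(L) = Add(8, Mul(-2, Add(3, -2))) = Add(8, Mul(-2, 1)) = Add(8, -2) = 6)
Function('t')(j, f) = 6
Mul(-270, Function('t')(15, 16)) = Mul(-270, 6) = -1620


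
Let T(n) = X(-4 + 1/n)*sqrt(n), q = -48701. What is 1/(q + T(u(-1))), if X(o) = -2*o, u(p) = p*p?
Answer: -1/48695 ≈ -2.0536e-5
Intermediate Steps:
u(p) = p**2
T(n) = sqrt(n)*(8 - 2/n) (T(n) = (-2*(-4 + 1/n))*sqrt(n) = (8 - 2/n)*sqrt(n) = sqrt(n)*(8 - 2/n))
1/(q + T(u(-1))) = 1/(-48701 + 2*(-1 + 4*(-1)**2)/sqrt((-1)**2)) = 1/(-48701 + 2*(-1 + 4*1)/sqrt(1)) = 1/(-48701 + 2*1*(-1 + 4)) = 1/(-48701 + 2*1*3) = 1/(-48701 + 6) = 1/(-48695) = -1/48695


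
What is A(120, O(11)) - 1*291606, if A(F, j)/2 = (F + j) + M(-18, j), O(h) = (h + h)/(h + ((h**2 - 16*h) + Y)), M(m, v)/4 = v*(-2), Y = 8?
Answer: -2622217/9 ≈ -2.9136e+5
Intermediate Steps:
M(m, v) = -8*v (M(m, v) = 4*(v*(-2)) = 4*(-2*v) = -8*v)
O(h) = 2*h/(8 + h**2 - 15*h) (O(h) = (h + h)/(h + ((h**2 - 16*h) + 8)) = (2*h)/(h + (8 + h**2 - 16*h)) = (2*h)/(8 + h**2 - 15*h) = 2*h/(8 + h**2 - 15*h))
A(F, j) = -14*j + 2*F (A(F, j) = 2*((F + j) - 8*j) = 2*(F - 7*j) = -14*j + 2*F)
A(120, O(11)) - 1*291606 = (-28*11/(8 + 11**2 - 15*11) + 2*120) - 1*291606 = (-28*11/(8 + 121 - 165) + 240) - 291606 = (-28*11/(-36) + 240) - 291606 = (-28*11*(-1)/36 + 240) - 291606 = (-14*(-11/18) + 240) - 291606 = (77/9 + 240) - 291606 = 2237/9 - 291606 = -2622217/9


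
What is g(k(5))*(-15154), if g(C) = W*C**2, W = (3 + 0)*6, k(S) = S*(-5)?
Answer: -170482500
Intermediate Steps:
k(S) = -5*S
W = 18 (W = 3*6 = 18)
g(C) = 18*C**2
g(k(5))*(-15154) = (18*(-5*5)**2)*(-15154) = (18*(-25)**2)*(-15154) = (18*625)*(-15154) = 11250*(-15154) = -170482500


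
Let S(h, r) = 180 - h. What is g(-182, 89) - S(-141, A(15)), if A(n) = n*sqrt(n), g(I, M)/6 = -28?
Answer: -489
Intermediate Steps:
g(I, M) = -168 (g(I, M) = 6*(-28) = -168)
A(n) = n**(3/2)
g(-182, 89) - S(-141, A(15)) = -168 - (180 - 1*(-141)) = -168 - (180 + 141) = -168 - 1*321 = -168 - 321 = -489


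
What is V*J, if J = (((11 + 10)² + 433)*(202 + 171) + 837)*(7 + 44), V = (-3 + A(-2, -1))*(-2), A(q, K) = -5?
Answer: 266700624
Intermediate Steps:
V = 16 (V = (-3 - 5)*(-2) = -8*(-2) = 16)
J = 16668789 (J = ((21² + 433)*373 + 837)*51 = ((441 + 433)*373 + 837)*51 = (874*373 + 837)*51 = (326002 + 837)*51 = 326839*51 = 16668789)
V*J = 16*16668789 = 266700624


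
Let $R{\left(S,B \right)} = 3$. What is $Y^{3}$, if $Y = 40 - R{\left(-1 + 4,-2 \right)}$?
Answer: $50653$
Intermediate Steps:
$Y = 37$ ($Y = 40 - 3 = 37$)
$Y^{3} = 37^{3} = 50653$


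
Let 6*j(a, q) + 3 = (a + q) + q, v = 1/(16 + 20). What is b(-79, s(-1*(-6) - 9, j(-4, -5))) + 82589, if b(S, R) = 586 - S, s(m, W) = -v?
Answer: 83254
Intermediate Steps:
v = 1/36 ≈ 0.027778
j(a, q) = -½ + q/3 + a/6 (j(a, q) = -½ + ((a + q) + q)/6 = -½ + (a + 2*q)/6 = -½ + (q/3 + a/6) = -½ + q/3 + a/6)
s(m, W) = -1/36 (s(m, W) = -1*1/36 = -1/36)
b(-79, s(-1*(-6) - 9, j(-4, -5))) + 82589 = (586 - 1*(-79)) + 82589 = (586 + 79) + 82589 = 665 + 82589 = 83254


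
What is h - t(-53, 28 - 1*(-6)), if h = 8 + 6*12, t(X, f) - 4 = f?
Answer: 42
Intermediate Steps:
t(X, f) = 4 + f
h = 80 (h = 8 + 72 = 80)
h - t(-53, 28 - 1*(-6)) = 80 - (4 + (28 - 1*(-6))) = 80 - (4 + (28 + 6)) = 80 - (4 + 34) = 80 - 1*38 = 80 - 38 = 42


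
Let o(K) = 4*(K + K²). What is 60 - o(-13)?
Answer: -564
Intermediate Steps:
o(K) = 4*K + 4*K²
60 - o(-13) = 60 - 4*(-13)*(1 - 13) = 60 - 4*(-13)*(-12) = 60 - 1*624 = 60 - 624 = -564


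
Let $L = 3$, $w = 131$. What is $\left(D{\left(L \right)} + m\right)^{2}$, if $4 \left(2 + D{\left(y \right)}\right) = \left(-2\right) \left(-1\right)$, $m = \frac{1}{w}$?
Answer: $\frac{152881}{68644} \approx 2.2272$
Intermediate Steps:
$m = \frac{1}{131} \approx 0.0076336$
$D{\left(y \right)} = - \frac{3}{2}$ ($D{\left(y \right)} = -2 + \frac{\left(-2\right) \left(-1\right)}{4} = -2 + \frac{1}{4} \cdot 2 = -2 + \frac{1}{2} = - \frac{3}{2}$)
$\left(D{\left(L \right)} + m\right)^{2} = \left(- \frac{3}{2} + \frac{1}{131}\right)^{2} = \left(- \frac{391}{262}\right)^{2} = \frac{152881}{68644}$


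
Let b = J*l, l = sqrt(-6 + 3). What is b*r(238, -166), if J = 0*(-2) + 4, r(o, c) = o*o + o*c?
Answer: 68544*I*sqrt(3) ≈ 1.1872e+5*I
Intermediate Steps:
r(o, c) = o**2 + c*o
l = I*sqrt(3) (l = sqrt(-3) = I*sqrt(3) ≈ 1.732*I)
J = 4 (J = 0 + 4 = 4)
b = 4*I*sqrt(3) (b = 4*(I*sqrt(3)) = 4*I*sqrt(3) ≈ 6.9282*I)
b*r(238, -166) = (4*I*sqrt(3))*(238*(-166 + 238)) = (4*I*sqrt(3))*(238*72) = (4*I*sqrt(3))*17136 = 68544*I*sqrt(3)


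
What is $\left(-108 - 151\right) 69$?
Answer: $-17871$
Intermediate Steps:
$\left(-108 - 151\right) 69 = \left(-259\right) 69 = -17871$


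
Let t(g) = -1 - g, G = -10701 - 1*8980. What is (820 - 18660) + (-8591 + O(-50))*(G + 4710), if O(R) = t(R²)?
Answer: 166040492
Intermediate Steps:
G = -19681 (G = -10701 - 8980 = -19681)
O(R) = -1 - R²
(820 - 18660) + (-8591 + O(-50))*(G + 4710) = (820 - 18660) + (-8591 + (-1 - 1*(-50)²))*(-19681 + 4710) = -17840 + (-8591 + (-1 - 1*2500))*(-14971) = -17840 + (-8591 + (-1 - 2500))*(-14971) = -17840 + (-8591 - 2501)*(-14971) = -17840 - 11092*(-14971) = -17840 + 166058332 = 166040492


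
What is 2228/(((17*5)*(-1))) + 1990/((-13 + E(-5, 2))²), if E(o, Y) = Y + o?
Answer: -200609/10880 ≈ -18.438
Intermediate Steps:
2228/(((17*5)*(-1))) + 1990/((-13 + E(-5, 2))²) = 2228/(((17*5)*(-1))) + 1990/((-13 + (2 - 5))²) = 2228/((85*(-1))) + 1990/((-13 - 3)²) = 2228/(-85) + 1990/((-16)²) = 2228*(-1/85) + 1990/256 = -2228/85 + 1990*(1/256) = -2228/85 + 995/128 = -200609/10880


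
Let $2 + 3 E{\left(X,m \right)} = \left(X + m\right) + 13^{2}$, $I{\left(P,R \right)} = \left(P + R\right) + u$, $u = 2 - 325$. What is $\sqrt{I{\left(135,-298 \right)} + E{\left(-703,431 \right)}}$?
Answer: $i \sqrt{521} \approx 22.825 i$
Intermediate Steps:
$u = -323$ ($u = 2 - 325 = -323$)
$I{\left(P,R \right)} = -323 + P + R$ ($I{\left(P,R \right)} = \left(P + R\right) - 323 = -323 + P + R$)
$E{\left(X,m \right)} = \frac{167}{3} + \frac{X}{3} + \frac{m}{3}$ ($E{\left(X,m \right)} = - \frac{2}{3} + \frac{\left(X + m\right) + 13^{2}}{3} = - \frac{2}{3} + \frac{\left(X + m\right) + 169}{3} = - \frac{2}{3} + \frac{169 + X + m}{3} = - \frac{2}{3} + \left(\frac{169}{3} + \frac{X}{3} + \frac{m}{3}\right) = \frac{167}{3} + \frac{X}{3} + \frac{m}{3}$)
$\sqrt{I{\left(135,-298 \right)} + E{\left(-703,431 \right)}} = \sqrt{\left(-323 + 135 - 298\right) + \left(\frac{167}{3} + \frac{1}{3} \left(-703\right) + \frac{1}{3} \cdot 431\right)} = \sqrt{-486 + \left(\frac{167}{3} - \frac{703}{3} + \frac{431}{3}\right)} = \sqrt{-486 - 35} = \sqrt{-521} = i \sqrt{521}$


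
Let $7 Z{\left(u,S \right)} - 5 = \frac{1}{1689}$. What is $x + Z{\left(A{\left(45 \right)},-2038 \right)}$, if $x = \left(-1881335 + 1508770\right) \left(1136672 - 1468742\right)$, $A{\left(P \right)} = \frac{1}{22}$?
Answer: $\frac{1462713888868096}{11823} \approx 1.2372 \cdot 10^{11}$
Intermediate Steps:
$A{\left(P \right)} = \frac{1}{22}$
$Z{\left(u,S \right)} = \frac{8446}{11823}$ ($Z{\left(u,S \right)} = \frac{5}{7} + \frac{1}{7 \cdot 1689} = \frac{5}{7} + \frac{1}{7} \cdot \frac{1}{1689} = \frac{5}{7} + \frac{1}{11823} = \frac{8446}{11823}$)
$x = 123717659550$ ($x = \left(-372565\right) \left(-332070\right) = 123717659550$)
$x + Z{\left(A{\left(45 \right)},-2038 \right)} = 123717659550 + \frac{8446}{11823} = \frac{1462713888868096}{11823}$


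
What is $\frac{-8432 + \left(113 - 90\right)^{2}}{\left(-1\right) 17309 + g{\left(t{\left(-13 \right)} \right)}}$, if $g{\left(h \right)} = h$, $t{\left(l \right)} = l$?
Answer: $\frac{7903}{17322} \approx 0.45624$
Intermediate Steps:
$\frac{-8432 + \left(113 - 90\right)^{2}}{\left(-1\right) 17309 + g{\left(t{\left(-13 \right)} \right)}} = \frac{-8432 + \left(113 - 90\right)^{2}}{\left(-1\right) 17309 - 13} = \frac{-8432 + 23^{2}}{-17309 - 13} = \frac{-8432 + 529}{-17322} = \left(-7903\right) \left(- \frac{1}{17322}\right) = \frac{7903}{17322}$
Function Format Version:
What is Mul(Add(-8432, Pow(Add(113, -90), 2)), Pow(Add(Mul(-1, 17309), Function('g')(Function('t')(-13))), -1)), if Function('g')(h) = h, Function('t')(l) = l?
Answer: Rational(7903, 17322) ≈ 0.45624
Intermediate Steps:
Mul(Add(-8432, Pow(Add(113, -90), 2)), Pow(Add(Mul(-1, 17309), Function('g')(Function('t')(-13))), -1)) = Mul(Add(-8432, Pow(Add(113, -90), 2)), Pow(Add(Mul(-1, 17309), -13), -1)) = Mul(Add(-8432, Pow(23, 2)), Pow(Add(-17309, -13), -1)) = Mul(Add(-8432, 529), Pow(-17322, -1)) = Mul(-7903, Rational(-1, 17322)) = Rational(7903, 17322)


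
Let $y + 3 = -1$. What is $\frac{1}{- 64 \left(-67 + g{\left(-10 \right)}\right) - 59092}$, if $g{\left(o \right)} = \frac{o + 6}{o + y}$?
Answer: $- \frac{7}{383756} \approx -1.8241 \cdot 10^{-5}$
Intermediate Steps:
$y = -4$ ($y = -3 - 1 = -4$)
$g{\left(o \right)} = \frac{6 + o}{-4 + o}$ ($g{\left(o \right)} = \frac{o + 6}{o - 4} = \frac{6 + o}{-4 + o}$)
$\frac{1}{- 64 \left(-67 + g{\left(-10 \right)}\right) - 59092} = \frac{1}{- 64 \left(-67 + \frac{6 - 10}{-4 - 10}\right) - 59092} = \frac{1}{- 64 \left(-67 + \frac{1}{-14} \left(-4\right)\right) - 59092} = \frac{1}{- 64 \left(-67 - - \frac{2}{7}\right) - 59092} = \frac{1}{- 64 \left(-67 + \frac{2}{7}\right) - 59092} = \frac{1}{\left(-64\right) \left(- \frac{467}{7}\right) - 59092} = \frac{1}{\frac{29888}{7} - 59092} = \frac{1}{- \frac{383756}{7}} = - \frac{7}{383756}$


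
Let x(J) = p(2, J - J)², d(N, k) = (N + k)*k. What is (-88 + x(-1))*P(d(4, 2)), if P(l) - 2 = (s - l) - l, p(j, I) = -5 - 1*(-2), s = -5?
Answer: 2133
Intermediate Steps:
d(N, k) = k*(N + k)
p(j, I) = -3 (p(j, I) = -5 + 2 = -3)
P(l) = -3 - 2*l (P(l) = 2 + ((-5 - l) - l) = 2 + (-5 - 2*l) = -3 - 2*l)
x(J) = 9 (x(J) = (-3)² = 9)
(-88 + x(-1))*P(d(4, 2)) = (-88 + 9)*(-3 - 4*(4 + 2)) = -79*(-3 - 4*6) = -79*(-3 - 2*12) = -79*(-3 - 24) = -79*(-27) = 2133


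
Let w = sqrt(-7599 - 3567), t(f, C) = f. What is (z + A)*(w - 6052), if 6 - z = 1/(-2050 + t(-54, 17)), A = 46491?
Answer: -148016319457/526 + 97829689*I*sqrt(11166)/2104 ≈ -2.814e+8 + 4.9133e+6*I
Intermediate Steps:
w = I*sqrt(11166) (w = sqrt(-11166) = I*sqrt(11166) ≈ 105.67*I)
z = 12625/2104 (z = 6 - 1/(-2050 - 54) = 6 - 1/(-2104) = 6 - 1*(-1/2104) = 6 + 1/2104 = 12625/2104 ≈ 6.0005)
(z + A)*(w - 6052) = (12625/2104 + 46491)*(I*sqrt(11166) - 6052) = 97829689*(-6052 + I*sqrt(11166))/2104 = -148016319457/526 + 97829689*I*sqrt(11166)/2104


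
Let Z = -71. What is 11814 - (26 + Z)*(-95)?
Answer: 7539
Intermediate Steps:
11814 - (26 + Z)*(-95) = 11814 - (26 - 71)*(-95) = 11814 - (-45)*(-95) = 11814 - 1*4275 = 11814 - 4275 = 7539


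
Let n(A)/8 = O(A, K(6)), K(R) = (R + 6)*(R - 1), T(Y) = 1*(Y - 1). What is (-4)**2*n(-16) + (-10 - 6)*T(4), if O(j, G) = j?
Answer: -2096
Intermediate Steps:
T(Y) = -1 + Y (T(Y) = 1*(-1 + Y) = -1 + Y)
K(R) = (-1 + R)*(6 + R) (K(R) = (6 + R)*(-1 + R) = (-1 + R)*(6 + R))
n(A) = 8*A
(-4)**2*n(-16) + (-10 - 6)*T(4) = (-4)**2*(8*(-16)) + (-10 - 6)*(-1 + 4) = 16*(-128) - 16*3 = -2048 - 48 = -2096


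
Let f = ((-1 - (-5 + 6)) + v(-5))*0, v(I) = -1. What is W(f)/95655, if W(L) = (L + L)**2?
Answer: 0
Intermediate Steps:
f = 0 (f = ((-1 - (-5 + 6)) - 1)*0 = ((-1 - 1*1) - 1)*0 = ((-1 - 1) - 1)*0 = (-2 - 1)*0 = -3*0 = 0)
W(L) = 4*L**2 (W(L) = (2*L)**2 = 4*L**2)
W(f)/95655 = (4*0**2)/95655 = (4*0)*(1/95655) = 0*(1/95655) = 0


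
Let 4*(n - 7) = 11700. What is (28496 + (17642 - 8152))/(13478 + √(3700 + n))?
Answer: 127993827/45412463 - 18993*√1658/45412463 ≈ 2.8014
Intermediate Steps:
n = 2932 (n = 7 + (¼)*11700 = 7 + 2925 = 2932)
(28496 + (17642 - 8152))/(13478 + √(3700 + n)) = (28496 + (17642 - 8152))/(13478 + √(3700 + 2932)) = (28496 + 9490)/(13478 + √6632) = 37986/(13478 + 2*√1658)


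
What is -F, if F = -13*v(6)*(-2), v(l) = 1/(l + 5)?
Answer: -26/11 ≈ -2.3636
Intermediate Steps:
v(l) = 1/(5 + l)
F = 26/11 (F = -13/(5 + 6)*(-2) = -13/11*(-2) = 26/11 ≈ 2.3636)
-F = -1*26/11 = -26/11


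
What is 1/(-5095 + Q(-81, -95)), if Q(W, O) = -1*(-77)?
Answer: -1/5018 ≈ -0.00019928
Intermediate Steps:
Q(W, O) = 77
1/(-5095 + Q(-81, -95)) = 1/(-5095 + 77) = 1/(-5018) = -1/5018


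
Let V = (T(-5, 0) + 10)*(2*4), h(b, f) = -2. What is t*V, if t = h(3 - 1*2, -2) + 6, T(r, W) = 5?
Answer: 480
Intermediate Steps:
V = 120 (V = (5 + 10)*(2*4) = 15*8 = 120)
t = 4 (t = -2 + 6 = 4)
t*V = 4*120 = 480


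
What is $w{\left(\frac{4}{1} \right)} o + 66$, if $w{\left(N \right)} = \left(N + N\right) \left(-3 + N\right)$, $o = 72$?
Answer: $642$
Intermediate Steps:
$w{\left(N \right)} = 2 N \left(-3 + N\right)$
$w{\left(\frac{4}{1} \right)} o + 66 = 2 \cdot \frac{4}{1} \left(-3 + \frac{4}{1}\right) 72 + 66 = 2 \cdot 4 \cdot 1 \left(-3 + 4 \cdot 1\right) 72 + 66 = 2 \cdot 4 \left(-3 + 4\right) 72 + 66 = 2 \cdot 4 \cdot 1 \cdot 72 + 66 = 8 \cdot 72 + 66 = 576 + 66 = 642$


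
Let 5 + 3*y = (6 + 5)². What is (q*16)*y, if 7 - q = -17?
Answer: 14848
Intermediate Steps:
q = 24 (q = 7 - 1*(-17) = 7 + 17 = 24)
y = 116/3 (y = -5/3 + (6 + 5)²/3 = -5/3 + (⅓)*11² = -5/3 + (⅓)*121 = -5/3 + 121/3 = 116/3 ≈ 38.667)
(q*16)*y = (24*16)*(116/3) = 384*(116/3) = 14848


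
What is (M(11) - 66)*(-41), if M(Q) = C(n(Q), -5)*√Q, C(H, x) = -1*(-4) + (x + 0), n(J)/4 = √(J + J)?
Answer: 2706 + 41*√11 ≈ 2842.0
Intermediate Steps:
n(J) = 4*√2*√J (n(J) = 4*√(J + J) = 4*√(2*J) = 4*(√2*√J) = 4*√2*√J)
C(H, x) = 4 + x
M(Q) = -√Q (M(Q) = (4 - 5)*√Q = -√Q)
(M(11) - 66)*(-41) = (-√11 - 66)*(-41) = (-66 - √11)*(-41) = 2706 + 41*√11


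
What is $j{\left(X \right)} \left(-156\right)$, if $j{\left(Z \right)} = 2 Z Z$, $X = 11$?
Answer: $-37752$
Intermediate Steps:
$j{\left(Z \right)} = 2 Z^{2}$
$j{\left(X \right)} \left(-156\right) = 2 \cdot 11^{2} \left(-156\right) = 2 \cdot 121 \left(-156\right) = 242 \left(-156\right) = -37752$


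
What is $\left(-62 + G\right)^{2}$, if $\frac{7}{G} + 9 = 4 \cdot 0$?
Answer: $\frac{319225}{81} \approx 3941.1$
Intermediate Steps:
$G = - \frac{7}{9}$ ($G = \frac{7}{-9 + 4 \cdot 0} = \frac{7}{-9 + 0} = \frac{7}{-9} = 7 \left(- \frac{1}{9}\right) = - \frac{7}{9} \approx -0.77778$)
$\left(-62 + G\right)^{2} = \left(-62 - \frac{7}{9}\right)^{2} = \left(- \frac{565}{9}\right)^{2} = \frac{319225}{81}$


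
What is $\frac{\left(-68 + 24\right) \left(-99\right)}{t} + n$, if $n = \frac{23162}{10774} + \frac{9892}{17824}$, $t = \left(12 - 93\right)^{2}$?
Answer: $\frac{58949937971}{17499260088} \approx 3.3687$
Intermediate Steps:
$t = 6561$ ($t = \left(-81\right)^{2} = 6561$)
$n = \frac{64926987}{24004472}$ ($n = 23162 \cdot \frac{1}{10774} + 9892 \cdot \frac{1}{17824} = \frac{11581}{5387} + \frac{2473}{4456} = \frac{64926987}{24004472} \approx 2.7048$)
$\frac{\left(-68 + 24\right) \left(-99\right)}{t} + n = \frac{\left(-68 + 24\right) \left(-99\right)}{6561} + \frac{64926987}{24004472} = \left(-44\right) \left(-99\right) \frac{1}{6561} + \frac{64926987}{24004472} = 4356 \cdot \frac{1}{6561} + \frac{64926987}{24004472} = \frac{484}{729} + \frac{64926987}{24004472} = \frac{58949937971}{17499260088}$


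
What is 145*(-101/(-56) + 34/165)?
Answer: 538501/1848 ≈ 291.40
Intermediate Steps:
145*(-101/(-56) + 34/165) = 145*(-101*(-1/56) + 34*(1/165)) = 145*(101/56 + 34/165) = 145*(18569/9240) = 538501/1848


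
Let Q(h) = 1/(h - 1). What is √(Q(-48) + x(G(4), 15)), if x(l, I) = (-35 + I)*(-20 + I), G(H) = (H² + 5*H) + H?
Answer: √4899/7 ≈ 9.9990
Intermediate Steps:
G(H) = H² + 6*H
Q(h) = 1/(-1 + h)
√(Q(-48) + x(G(4), 15)) = √(1/(-1 - 48) + (700 + 15² - 55*15)) = √(1/(-49) + (700 + 225 - 825)) = √(-1/49 + 100) = √(4899/49) = √4899/7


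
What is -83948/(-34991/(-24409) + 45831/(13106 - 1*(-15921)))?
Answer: -1351791831131/48508469 ≈ -27867.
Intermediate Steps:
-83948/(-34991/(-24409) + 45831/(13106 - 1*(-15921))) = -83948/(-34991*(-1/24409) + 45831/(13106 + 15921)) = -83948/(3181/2219 + 45831/29027) = -83948/194033876/64410913 = -83948*64410913/194033876 = -1351791831131/48508469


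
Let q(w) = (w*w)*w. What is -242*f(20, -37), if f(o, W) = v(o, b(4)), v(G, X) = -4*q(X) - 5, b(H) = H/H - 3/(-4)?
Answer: 51183/8 ≈ 6397.9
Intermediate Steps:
q(w) = w**3 (q(w) = w**2*w = w**3)
b(H) = 7/4 (b(H) = 1 - 3*(-1/4) = 1 + 3/4 = 7/4)
v(G, X) = -5 - 4*X**3 (v(G, X) = -4*X**3 - 5 = -5 - 4*X**3)
f(o, W) = -423/16 (f(o, W) = -5 - 4*(7/4)**3 = -5 - 4*343/64 = -5 - 343/16 = -423/16)
-242*f(20, -37) = -242*(-423/16) = 51183/8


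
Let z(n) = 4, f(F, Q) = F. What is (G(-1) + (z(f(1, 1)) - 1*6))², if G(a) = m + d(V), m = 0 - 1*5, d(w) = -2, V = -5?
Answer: 81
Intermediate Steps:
m = -5 (m = 0 - 5 = -5)
G(a) = -7 (G(a) = -5 - 2 = -7)
(G(-1) + (z(f(1, 1)) - 1*6))² = (-7 + (4 - 1*6))² = (-7 + (4 - 6))² = (-7 - 2)² = (-9)² = 81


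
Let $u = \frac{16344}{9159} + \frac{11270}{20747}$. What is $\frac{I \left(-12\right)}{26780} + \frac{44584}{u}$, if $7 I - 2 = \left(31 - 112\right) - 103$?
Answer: $\frac{727174496415478}{37965018745} \approx 19154.0$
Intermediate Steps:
$u = \frac{147436966}{63340591}$ ($u = 16344 \cdot \frac{1}{9159} + 11270 \cdot \frac{1}{20747} = \frac{5448}{3053} + \frac{11270}{20747} = \frac{147436966}{63340591} \approx 2.3277$)
$I = -26$ ($I = \frac{2}{7} + \frac{\left(31 - 112\right) - 103}{7} = \frac{2}{7} + \frac{-81 - 103}{7} = \frac{2}{7} + \frac{1}{7} \left(-184\right) = \frac{2}{7} - \frac{184}{7} = -26$)
$\frac{I \left(-12\right)}{26780} + \frac{44584}{u} = \frac{\left(-26\right) \left(-12\right)}{26780} + \frac{44584}{\frac{147436966}{63340591}} = 312 \cdot \frac{1}{26780} + 44584 \cdot \frac{63340591}{147436966} = \frac{6}{515} + \frac{1411988454572}{73718483} = \frac{727174496415478}{37965018745}$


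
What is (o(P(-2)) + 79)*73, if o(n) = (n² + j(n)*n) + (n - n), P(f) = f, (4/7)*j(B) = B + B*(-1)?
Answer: 6059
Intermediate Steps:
j(B) = 0 (j(B) = 7*(B + B*(-1))/4 = 7*(B - B)/4 = (7/4)*0 = 0)
o(n) = n² (o(n) = (n² + 0*n) + (n - n) = (n² + 0) + 0 = n² + 0 = n²)
(o(P(-2)) + 79)*73 = ((-2)² + 79)*73 = (4 + 79)*73 = 83*73 = 6059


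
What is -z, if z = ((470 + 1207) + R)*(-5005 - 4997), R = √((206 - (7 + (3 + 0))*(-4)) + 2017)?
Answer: 16773354 + 10002*√2263 ≈ 1.7249e+7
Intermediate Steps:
R = √2263 (R = √((206 - (7 + 3)*(-4)) + 2017) = √((206 - 10*(-4)) + 2017) = √((206 - 1*(-40)) + 2017) = √((206 + 40) + 2017) = √(246 + 2017) = √2263 ≈ 47.571)
z = -16773354 - 10002*√2263 (z = ((470 + 1207) + √2263)*(-5005 - 4997) = (1677 + √2263)*(-10002) = -16773354 - 10002*√2263 ≈ -1.7249e+7)
-z = -(-16773354 - 10002*√2263) = 16773354 + 10002*√2263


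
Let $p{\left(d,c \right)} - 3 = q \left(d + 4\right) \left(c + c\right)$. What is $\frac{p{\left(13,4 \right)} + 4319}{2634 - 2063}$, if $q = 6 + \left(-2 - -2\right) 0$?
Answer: $\frac{5138}{571} \approx 8.9982$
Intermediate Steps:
$q = 6$ ($q = 6 + \left(-2 + 2\right) 0 = 6 + 0 \cdot 0 = 6 + 0 = 6$)
$p{\left(d,c \right)} = 3 + 12 c \left(4 + d\right)$ ($p{\left(d,c \right)} = 3 + 6 \left(d + 4\right) \left(c + c\right) = 3 + 6 \left(4 + d\right) 2 c = 3 + 6 \cdot 2 c \left(4 + d\right) = 3 + 12 c \left(4 + d\right)$)
$\frac{p{\left(13,4 \right)} + 4319}{2634 - 2063} = \frac{\left(3 + 48 \cdot 4 + 12 \cdot 4 \cdot 13\right) + 4319}{2634 - 2063} = \frac{\left(3 + 192 + 624\right) + 4319}{571} = \left(819 + 4319\right) \frac{1}{571} = 5138 \cdot \frac{1}{571} = \frac{5138}{571}$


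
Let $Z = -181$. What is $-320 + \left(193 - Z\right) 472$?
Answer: $176208$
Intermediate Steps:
$-320 + \left(193 - Z\right) 472 = -320 + \left(193 - -181\right) 472 = -320 + \left(193 + 181\right) 472 = -320 + 374 \cdot 472 = -320 + 176528 = 176208$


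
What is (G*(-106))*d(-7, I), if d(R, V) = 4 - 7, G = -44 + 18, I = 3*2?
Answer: -8268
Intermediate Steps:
I = 6
G = -26
d(R, V) = -3
(G*(-106))*d(-7, I) = -26*(-106)*(-3) = 2756*(-3) = -8268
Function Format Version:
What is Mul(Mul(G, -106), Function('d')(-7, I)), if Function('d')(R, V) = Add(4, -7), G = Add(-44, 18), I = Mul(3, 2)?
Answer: -8268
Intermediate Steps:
I = 6
G = -26
Function('d')(R, V) = -3
Mul(Mul(G, -106), Function('d')(-7, I)) = Mul(Mul(-26, -106), -3) = Mul(2756, -3) = -8268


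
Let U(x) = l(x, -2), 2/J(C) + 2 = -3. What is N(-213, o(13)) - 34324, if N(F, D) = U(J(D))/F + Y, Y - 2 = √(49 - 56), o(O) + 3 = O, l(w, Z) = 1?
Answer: -7310587/213 + I*√7 ≈ -34322.0 + 2.6458*I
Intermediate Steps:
J(C) = -⅖ (J(C) = 2/(-2 - 3) = 2/(-5) = 2*(-⅕) = -⅖)
o(O) = -3 + O
U(x) = 1
Y = 2 + I*√7 (Y = 2 + √(49 - 56) = 2 + √(-7) = 2 + I*√7 ≈ 2.0 + 2.6458*I)
N(F, D) = 2 + 1/F + I*√7 (N(F, D) = 1/F + (2 + I*√7) = 2 + 1/F + I*√7)
N(-213, o(13)) - 34324 = (2 + 1/(-213) + I*√7) - 34324 = (2 - 1/213 + I*√7) - 34324 = (425/213 + I*√7) - 34324 = -7310587/213 + I*√7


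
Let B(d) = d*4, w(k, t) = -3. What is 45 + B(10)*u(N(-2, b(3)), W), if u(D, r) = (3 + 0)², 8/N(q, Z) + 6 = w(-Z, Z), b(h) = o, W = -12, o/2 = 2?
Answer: 405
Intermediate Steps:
o = 4 (o = 2*2 = 4)
b(h) = 4
N(q, Z) = -8/9 (N(q, Z) = 8/(-6 - 3) = 8/(-9) = 8*(-⅑) = -8/9)
u(D, r) = 9 (u(D, r) = 3² = 9)
B(d) = 4*d
45 + B(10)*u(N(-2, b(3)), W) = 45 + (4*10)*9 = 45 + 40*9 = 45 + 360 = 405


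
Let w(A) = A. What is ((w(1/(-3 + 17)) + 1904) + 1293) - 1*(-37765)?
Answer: 573469/14 ≈ 40962.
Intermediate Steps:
((w(1/(-3 + 17)) + 1904) + 1293) - 1*(-37765) = ((1/(-3 + 17) + 1904) + 1293) - 1*(-37765) = ((1/14 + 1904) + 1293) + 37765 = (26657/14 + 1293) + 37765 = 44759/14 + 37765 = 573469/14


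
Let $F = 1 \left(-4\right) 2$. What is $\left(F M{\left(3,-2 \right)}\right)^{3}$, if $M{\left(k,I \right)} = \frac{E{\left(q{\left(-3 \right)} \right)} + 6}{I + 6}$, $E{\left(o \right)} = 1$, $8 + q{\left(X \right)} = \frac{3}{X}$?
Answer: $-2744$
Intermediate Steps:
$q{\left(X \right)} = -8 + \frac{3}{X}$
$M{\left(k,I \right)} = \frac{7}{6 + I}$ ($M{\left(k,I \right)} = \frac{1 + 6}{I + 6} = \frac{7}{6 + I}$)
$F = -8$ ($F = \left(-4\right) 2 = -8$)
$\left(F M{\left(3,-2 \right)}\right)^{3} = \left(- 8 \frac{7}{6 - 2}\right)^{3} = \left(- 8 \cdot \frac{7}{4}\right)^{3} = \left(- 8 \cdot 7 \cdot \frac{1}{4}\right)^{3} = \left(\left(-8\right) \frac{7}{4}\right)^{3} = \left(-14\right)^{3} = -2744$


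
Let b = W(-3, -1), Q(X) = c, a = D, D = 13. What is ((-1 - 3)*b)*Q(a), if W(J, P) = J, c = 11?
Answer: 132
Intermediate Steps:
a = 13
Q(X) = 11
b = -3
((-1 - 3)*b)*Q(a) = ((-1 - 3)*(-3))*11 = -4*(-3)*11 = 12*11 = 132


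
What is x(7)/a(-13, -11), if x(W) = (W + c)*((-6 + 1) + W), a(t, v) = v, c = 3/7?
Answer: -104/77 ≈ -1.3506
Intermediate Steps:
c = 3/7 (c = 3*(1/7) = 3/7 ≈ 0.42857)
x(W) = (-5 + W)*(3/7 + W) (x(W) = (W + 3/7)*((-6 + 1) + W) = (3/7 + W)*(-5 + W) = (-5 + W)*(3/7 + W))
x(7)/a(-13, -11) = (-15/7 + 7**2 - 32/7*7)/(-11) = (-15/7 + 49 - 32)*(-1/11) = (104/7)*(-1/11) = -104/77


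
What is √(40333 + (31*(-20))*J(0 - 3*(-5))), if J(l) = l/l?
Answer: √39713 ≈ 199.28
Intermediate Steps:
J(l) = 1
√(40333 + (31*(-20))*J(0 - 3*(-5))) = √(40333 + (31*(-20))*1) = √(40333 - 620*1) = √(40333 - 620) = √39713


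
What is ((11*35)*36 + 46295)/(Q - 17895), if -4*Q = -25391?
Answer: -240620/46189 ≈ -5.2095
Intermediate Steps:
Q = 25391/4 (Q = -¼*(-25391) = 25391/4 ≈ 6347.8)
((11*35)*36 + 46295)/(Q - 17895) = ((11*35)*36 + 46295)/(25391/4 - 17895) = (385*36 + 46295)/(-46189/4) = (13860 + 46295)*(-4/46189) = 60155*(-4/46189) = -240620/46189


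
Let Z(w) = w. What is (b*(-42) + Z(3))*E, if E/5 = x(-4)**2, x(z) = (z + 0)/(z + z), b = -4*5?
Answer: 4215/4 ≈ 1053.8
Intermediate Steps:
b = -20
x(z) = 1/2 (x(z) = z/((2*z)) = z*(1/(2*z)) = 1/2)
E = 5/4 (E = 5*(1/2)**2 = 5*(1/4) = 5/4 ≈ 1.2500)
(b*(-42) + Z(3))*E = (-20*(-42) + 3)*(5/4) = (840 + 3)*(5/4) = 843*(5/4) = 4215/4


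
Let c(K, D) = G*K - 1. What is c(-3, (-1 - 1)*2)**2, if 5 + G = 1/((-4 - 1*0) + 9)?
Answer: 4489/25 ≈ 179.56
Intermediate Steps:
G = -24/5 (G = -5 + 1/((-4 - 1*0) + 9) = -5 + 1/((-4 + 0) + 9) = -5 + 1/(-4 + 9) = -5 + 1/5 = -24/5 ≈ -4.8000)
c(K, D) = -1 - 24*K/5 (c(K, D) = -24*K/5 - 1 = -1 - 24*K/5)
c(-3, (-1 - 1)*2)**2 = (-1 - 24/5*(-3))**2 = (-1 + 72/5)**2 = (67/5)**2 = 4489/25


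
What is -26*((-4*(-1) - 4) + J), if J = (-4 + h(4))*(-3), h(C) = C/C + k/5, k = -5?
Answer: -312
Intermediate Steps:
h(C) = 0 (h(C) = C/C - 5/5 = 1 - 5*⅕ = 1 - 1 = 0)
J = 12 (J = (-4 + 0)*(-3) = -4*(-3) = 12)
-26*((-4*(-1) - 4) + J) = -26*((-4*(-1) - 4) + 12) = -26*((4 - 4) + 12) = -26*(0 + 12) = -26*12 = -312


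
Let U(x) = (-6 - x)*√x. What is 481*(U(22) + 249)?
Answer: 119769 - 13468*√22 ≈ 56599.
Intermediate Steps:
U(x) = √x*(-6 - x)
481*(U(22) + 249) = 481*(√22*(-6 - 1*22) + 249) = 481*(√22*(-6 - 22) + 249) = 481*(√22*(-28) + 249) = 481*(-28*√22 + 249) = 481*(249 - 28*√22) = 119769 - 13468*√22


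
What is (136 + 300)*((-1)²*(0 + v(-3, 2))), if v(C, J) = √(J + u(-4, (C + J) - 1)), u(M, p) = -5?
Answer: 436*I*√3 ≈ 755.17*I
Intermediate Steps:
v(C, J) = √(-5 + J) (v(C, J) = √(J - 5) = √(-5 + J))
(136 + 300)*((-1)²*(0 + v(-3, 2))) = (136 + 300)*((-1)²*(0 + √(-5 + 2))) = 436*(1*(0 + √(-3))) = 436*(1*(0 + I*√3)) = 436*(1*(I*√3)) = 436*(I*√3) = 436*I*√3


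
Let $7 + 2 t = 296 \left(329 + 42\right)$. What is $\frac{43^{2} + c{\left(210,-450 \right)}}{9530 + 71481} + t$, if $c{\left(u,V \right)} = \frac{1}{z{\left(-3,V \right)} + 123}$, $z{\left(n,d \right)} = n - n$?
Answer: $\frac{1094176093433}{19928706} \approx 54905.0$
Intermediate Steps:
$z{\left(n,d \right)} = 0$
$t = \frac{109809}{2}$ ($t = - \frac{7}{2} + \frac{296 \left(329 + 42\right)}{2} = - \frac{7}{2} + \frac{296 \cdot 371}{2} = - \frac{7}{2} + \frac{1}{2} \cdot 109816 = - \frac{7}{2} + 54908 = \frac{109809}{2} \approx 54905.0$)
$c{\left(u,V \right)} = \frac{1}{123}$ ($c{\left(u,V \right)} = \frac{1}{0 + 123} = \frac{1}{123}$)
$\frac{43^{2} + c{\left(210,-450 \right)}}{9530 + 71481} + t = \frac{43^{2} + \frac{1}{123}}{9530 + 71481} + \frac{109809}{2} = \frac{1849 + \frac{1}{123}}{81011} + \frac{109809}{2} = \frac{227428}{123} \cdot \frac{1}{81011} + \frac{109809}{2} = \frac{227428}{9964353} + \frac{109809}{2} = \frac{1094176093433}{19928706}$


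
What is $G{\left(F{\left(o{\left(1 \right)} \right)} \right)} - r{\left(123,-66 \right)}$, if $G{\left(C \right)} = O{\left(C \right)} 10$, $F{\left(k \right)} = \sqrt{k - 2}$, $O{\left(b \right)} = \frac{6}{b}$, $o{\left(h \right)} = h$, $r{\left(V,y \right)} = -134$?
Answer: $134 - 60 i \approx 134.0 - 60.0 i$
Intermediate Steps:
$F{\left(k \right)} = \sqrt{-2 + k}$
$G{\left(C \right)} = \frac{60}{C}$ ($G{\left(C \right)} = \frac{6}{C} 10 = \frac{60}{C}$)
$G{\left(F{\left(o{\left(1 \right)} \right)} \right)} - r{\left(123,-66 \right)} = \frac{60}{\sqrt{-2 + 1}} - -134 = \frac{60}{\sqrt{-1}} + 134 = \frac{60}{i} + 134 = 60 \left(- i\right) + 134 = - 60 i + 134 = 134 - 60 i$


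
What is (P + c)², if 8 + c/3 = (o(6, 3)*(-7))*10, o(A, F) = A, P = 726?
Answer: 311364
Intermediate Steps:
c = -1284 (c = -24 + 3*((6*(-7))*10) = -24 + 3*(-42*10) = -24 + 3*(-420) = -24 - 1260 = -1284)
(P + c)² = (726 - 1284)² = (-558)² = 311364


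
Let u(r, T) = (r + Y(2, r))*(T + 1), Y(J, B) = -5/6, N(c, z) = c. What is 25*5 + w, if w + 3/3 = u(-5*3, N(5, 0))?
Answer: 29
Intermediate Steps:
Y(J, B) = -5/6 (Y(J, B) = -5*1/6 = -5/6)
u(r, T) = (1 + T)*(-5/6 + r) (u(r, T) = (r - 5/6)*(T + 1) = (-5/6 + r)*(1 + T) = (1 + T)*(-5/6 + r))
w = -96 (w = -1 + (-5/6 - 5*3 - 5/6*5 + 5*(-5*3)) = -1 + (-5/6 - 15 - 25/6 + 5*(-15)) = -1 + (-5/6 - 15 - 25/6 - 75) = -1 - 95 = -96)
25*5 + w = 25*5 - 96 = 125 - 96 = 29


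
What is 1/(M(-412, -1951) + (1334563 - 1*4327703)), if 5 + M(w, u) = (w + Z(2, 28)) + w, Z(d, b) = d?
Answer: -1/2993967 ≈ -3.3401e-7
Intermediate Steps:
M(w, u) = -3 + 2*w (M(w, u) = -5 + ((w + 2) + w) = -5 + ((2 + w) + w) = -5 + (2 + 2*w) = -3 + 2*w)
1/(M(-412, -1951) + (1334563 - 1*4327703)) = 1/((-3 + 2*(-412)) + (1334563 - 1*4327703)) = 1/((-3 - 824) + (1334563 - 4327703)) = 1/(-827 - 2993140) = 1/(-2993967) = -1/2993967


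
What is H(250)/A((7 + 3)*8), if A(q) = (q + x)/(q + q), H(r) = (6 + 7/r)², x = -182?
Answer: -9084196/159375 ≈ -56.999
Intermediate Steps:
A(q) = (-182 + q)/(2*q) (A(q) = (q - 182)/(q + q) = (-182 + q)/((2*q)) = (-182 + q)*(1/(2*q)) = (-182 + q)/(2*q))
H(250)/A((7 + 3)*8) = ((7 + 6*250)²/250²)/(((-182 + (7 + 3)*8)/(2*(((7 + 3)*8))))) = ((7 + 1500)²/62500)/(((-182 + 10*8)/(2*((10*8))))) = ((1/62500)*1507²)/(((½)*(-182 + 80)/80)) = ((1/62500)*2271049)/(((½)*(1/80)*(-102))) = 2271049/(62500*(-51/80)) = (2271049/62500)*(-80/51) = -9084196/159375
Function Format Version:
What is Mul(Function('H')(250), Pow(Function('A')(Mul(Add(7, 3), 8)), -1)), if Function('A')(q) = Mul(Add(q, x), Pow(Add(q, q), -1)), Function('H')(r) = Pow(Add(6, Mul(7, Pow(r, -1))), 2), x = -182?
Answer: Rational(-9084196, 159375) ≈ -56.999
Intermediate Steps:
Function('A')(q) = Mul(Rational(1, 2), Pow(q, -1), Add(-182, q)) (Function('A')(q) = Mul(Add(q, -182), Pow(Add(q, q), -1)) = Mul(Add(-182, q), Pow(Mul(2, q), -1)) = Mul(Add(-182, q), Mul(Rational(1, 2), Pow(q, -1))) = Mul(Rational(1, 2), Pow(q, -1), Add(-182, q)))
Mul(Function('H')(250), Pow(Function('A')(Mul(Add(7, 3), 8)), -1)) = Mul(Mul(Pow(250, -2), Pow(Add(7, Mul(6, 250)), 2)), Pow(Mul(Rational(1, 2), Pow(Mul(Add(7, 3), 8), -1), Add(-182, Mul(Add(7, 3), 8))), -1)) = Mul(Mul(Rational(1, 62500), Pow(Add(7, 1500), 2)), Pow(Mul(Rational(1, 2), Pow(Mul(10, 8), -1), Add(-182, Mul(10, 8))), -1)) = Mul(Mul(Rational(1, 62500), Pow(1507, 2)), Pow(Mul(Rational(1, 2), Pow(80, -1), Add(-182, 80)), -1)) = Mul(Mul(Rational(1, 62500), 2271049), Pow(Mul(Rational(1, 2), Rational(1, 80), -102), -1)) = Mul(Rational(2271049, 62500), Pow(Rational(-51, 80), -1)) = Mul(Rational(2271049, 62500), Rational(-80, 51)) = Rational(-9084196, 159375)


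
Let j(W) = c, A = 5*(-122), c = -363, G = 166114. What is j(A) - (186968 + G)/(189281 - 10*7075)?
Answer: -43379835/118531 ≈ -365.98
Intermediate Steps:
A = -610
j(W) = -363
j(A) - (186968 + G)/(189281 - 10*7075) = -363 - (186968 + 166114)/(189281 - 10*7075) = -363 - 353082/(189281 - 70750) = -363 - 353082/118531 = -43379835/118531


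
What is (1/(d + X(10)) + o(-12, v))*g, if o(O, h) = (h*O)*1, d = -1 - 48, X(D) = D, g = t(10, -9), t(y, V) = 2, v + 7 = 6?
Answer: 934/39 ≈ 23.949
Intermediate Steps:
v = -1 (v = -7 + 6 = -1)
g = 2
d = -49
o(O, h) = O*h (o(O, h) = (O*h)*1 = O*h)
(1/(d + X(10)) + o(-12, v))*g = (1/(-49 + 10) - 12*(-1))*2 = (1/(-39) + 12)*2 = (-1/39 + 12)*2 = (467/39)*2 = 934/39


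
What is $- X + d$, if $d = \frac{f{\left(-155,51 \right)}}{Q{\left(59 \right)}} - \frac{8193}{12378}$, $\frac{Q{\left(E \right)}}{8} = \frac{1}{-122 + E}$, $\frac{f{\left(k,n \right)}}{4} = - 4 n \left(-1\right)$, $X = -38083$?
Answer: $\frac{130614051}{4126} \approx 31656.0$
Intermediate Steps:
$f{\left(k,n \right)} = 16 n$ ($f{\left(k,n \right)} = 4 - 4 n \left(-1\right) = 4 \cdot 4 n = 16 n$)
$Q{\left(E \right)} = \frac{8}{-122 + E}$
$d = - \frac{26516407}{4126}$ ($d = \frac{16 \cdot 51}{8 \frac{1}{-122 + 59}} - \frac{8193}{12378} = \frac{816}{8 \frac{1}{-63}} - \frac{2731}{4126} = \frac{816}{8 \left(- \frac{1}{63}\right)} - \frac{2731}{4126} = \frac{816}{- \frac{8}{63}} - \frac{2731}{4126} = 816 \left(- \frac{63}{8}\right) - \frac{2731}{4126} = -6426 - \frac{2731}{4126} = - \frac{26516407}{4126} \approx -6426.7$)
$- X + d = \left(-1\right) \left(-38083\right) - \frac{26516407}{4126} = 38083 - \frac{26516407}{4126} = \frac{130614051}{4126}$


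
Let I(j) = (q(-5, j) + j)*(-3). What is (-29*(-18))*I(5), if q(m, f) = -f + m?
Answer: 7830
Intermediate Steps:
q(m, f) = m - f
I(j) = 15 (I(j) = ((-5 - j) + j)*(-3) = -5*(-3) = 15)
(-29*(-18))*I(5) = -29*(-18)*15 = 522*15 = 7830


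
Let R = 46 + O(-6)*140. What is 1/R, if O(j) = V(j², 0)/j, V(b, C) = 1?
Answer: 3/68 ≈ 0.044118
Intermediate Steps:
O(j) = 1/j
R = 68/3 (R = 46 + 140/(-6) = 46 - ⅙*140 = 46 - 70/3 = 68/3 ≈ 22.667)
1/R = 1/(68/3) = 3/68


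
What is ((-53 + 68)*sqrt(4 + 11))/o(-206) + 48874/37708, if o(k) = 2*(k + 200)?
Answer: 24437/18854 - 5*sqrt(15)/4 ≈ -3.5451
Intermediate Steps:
o(k) = 400 + 2*k (o(k) = 2*(200 + k) = 400 + 2*k)
((-53 + 68)*sqrt(4 + 11))/o(-206) + 48874/37708 = ((-53 + 68)*sqrt(4 + 11))/(400 + 2*(-206)) + 48874/37708 = (15*sqrt(15))/(400 - 412) + 48874*(1/37708) = (15*sqrt(15))/(-12) + 24437/18854 = (15*sqrt(15))*(-1/12) + 24437/18854 = -5*sqrt(15)/4 + 24437/18854 = 24437/18854 - 5*sqrt(15)/4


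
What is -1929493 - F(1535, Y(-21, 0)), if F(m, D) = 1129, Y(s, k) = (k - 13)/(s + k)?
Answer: -1930622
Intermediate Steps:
Y(s, k) = (-13 + k)/(k + s)
-1929493 - F(1535, Y(-21, 0)) = -1929493 - 1*1129 = -1929493 - 1129 = -1930622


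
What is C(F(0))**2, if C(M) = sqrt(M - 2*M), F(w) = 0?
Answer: 0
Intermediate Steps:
C(M) = sqrt(-M)
C(F(0))**2 = (sqrt(-1*0))**2 = (sqrt(0))**2 = 0**2 = 0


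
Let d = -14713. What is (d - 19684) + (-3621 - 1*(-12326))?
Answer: -25692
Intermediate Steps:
(d - 19684) + (-3621 - 1*(-12326)) = (-14713 - 19684) + (-3621 - 1*(-12326)) = -34397 + (-3621 + 12326) = -34397 + 8705 = -25692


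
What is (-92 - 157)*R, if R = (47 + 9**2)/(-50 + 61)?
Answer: -31872/11 ≈ -2897.5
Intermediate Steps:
R = 128/11 (R = (47 + 81)/11 = 128*(1/11) = 128/11 ≈ 11.636)
(-92 - 157)*R = (-92 - 157)*(128/11) = -249*128/11 = -31872/11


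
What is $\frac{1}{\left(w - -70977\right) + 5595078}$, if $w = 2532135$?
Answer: $\frac{1}{8198190} \approx 1.2198 \cdot 10^{-7}$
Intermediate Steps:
$\frac{1}{\left(w - -70977\right) + 5595078} = \frac{1}{\left(2532135 - -70977\right) + 5595078} = \frac{1}{\left(2532135 + 70977\right) + 5595078} = \frac{1}{2603112 + 5595078} = \frac{1}{8198190}$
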